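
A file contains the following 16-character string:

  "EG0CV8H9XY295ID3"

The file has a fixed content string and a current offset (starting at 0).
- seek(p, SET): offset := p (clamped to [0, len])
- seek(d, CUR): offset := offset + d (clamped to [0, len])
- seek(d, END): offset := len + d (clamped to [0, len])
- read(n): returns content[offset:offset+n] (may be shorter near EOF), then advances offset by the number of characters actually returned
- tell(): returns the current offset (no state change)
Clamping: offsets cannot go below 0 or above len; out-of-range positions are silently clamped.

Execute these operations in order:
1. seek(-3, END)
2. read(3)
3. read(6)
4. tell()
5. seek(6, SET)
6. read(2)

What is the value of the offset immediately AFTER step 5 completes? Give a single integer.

After 1 (seek(-3, END)): offset=13
After 2 (read(3)): returned 'ID3', offset=16
After 3 (read(6)): returned '', offset=16
After 4 (tell()): offset=16
After 5 (seek(6, SET)): offset=6

Answer: 6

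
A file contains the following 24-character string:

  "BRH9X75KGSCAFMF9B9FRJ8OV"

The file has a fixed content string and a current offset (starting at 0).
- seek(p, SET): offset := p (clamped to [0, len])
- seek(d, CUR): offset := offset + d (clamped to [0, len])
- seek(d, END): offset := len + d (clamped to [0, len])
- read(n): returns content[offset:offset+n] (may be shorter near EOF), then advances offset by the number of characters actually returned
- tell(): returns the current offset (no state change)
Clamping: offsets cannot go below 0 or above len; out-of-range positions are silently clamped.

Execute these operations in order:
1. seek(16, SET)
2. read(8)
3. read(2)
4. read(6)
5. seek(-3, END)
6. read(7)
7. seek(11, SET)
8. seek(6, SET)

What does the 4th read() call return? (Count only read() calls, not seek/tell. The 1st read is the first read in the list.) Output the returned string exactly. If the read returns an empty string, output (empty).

Answer: 8OV

Derivation:
After 1 (seek(16, SET)): offset=16
After 2 (read(8)): returned 'B9FRJ8OV', offset=24
After 3 (read(2)): returned '', offset=24
After 4 (read(6)): returned '', offset=24
After 5 (seek(-3, END)): offset=21
After 6 (read(7)): returned '8OV', offset=24
After 7 (seek(11, SET)): offset=11
After 8 (seek(6, SET)): offset=6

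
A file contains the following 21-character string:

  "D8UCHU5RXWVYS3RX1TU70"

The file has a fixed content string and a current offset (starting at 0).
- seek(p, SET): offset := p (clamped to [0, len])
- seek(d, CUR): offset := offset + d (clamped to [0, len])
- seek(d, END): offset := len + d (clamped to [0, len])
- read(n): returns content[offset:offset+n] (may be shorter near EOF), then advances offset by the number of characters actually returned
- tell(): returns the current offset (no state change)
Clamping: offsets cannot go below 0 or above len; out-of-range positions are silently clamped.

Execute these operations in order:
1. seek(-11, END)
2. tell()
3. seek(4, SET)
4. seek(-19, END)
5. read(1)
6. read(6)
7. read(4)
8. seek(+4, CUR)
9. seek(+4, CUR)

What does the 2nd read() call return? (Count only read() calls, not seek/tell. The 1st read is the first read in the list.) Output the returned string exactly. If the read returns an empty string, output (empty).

Answer: CHU5RX

Derivation:
After 1 (seek(-11, END)): offset=10
After 2 (tell()): offset=10
After 3 (seek(4, SET)): offset=4
After 4 (seek(-19, END)): offset=2
After 5 (read(1)): returned 'U', offset=3
After 6 (read(6)): returned 'CHU5RX', offset=9
After 7 (read(4)): returned 'WVYS', offset=13
After 8 (seek(+4, CUR)): offset=17
After 9 (seek(+4, CUR)): offset=21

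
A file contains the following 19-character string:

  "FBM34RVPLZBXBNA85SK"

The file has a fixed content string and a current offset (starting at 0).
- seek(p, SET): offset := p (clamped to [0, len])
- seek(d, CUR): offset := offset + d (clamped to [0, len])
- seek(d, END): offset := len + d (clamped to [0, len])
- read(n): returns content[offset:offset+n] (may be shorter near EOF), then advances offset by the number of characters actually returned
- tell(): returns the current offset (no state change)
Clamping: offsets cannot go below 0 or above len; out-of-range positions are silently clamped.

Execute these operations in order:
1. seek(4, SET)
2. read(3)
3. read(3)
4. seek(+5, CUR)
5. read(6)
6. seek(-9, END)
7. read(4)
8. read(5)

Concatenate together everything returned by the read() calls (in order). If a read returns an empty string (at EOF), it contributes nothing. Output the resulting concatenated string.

After 1 (seek(4, SET)): offset=4
After 2 (read(3)): returned '4RV', offset=7
After 3 (read(3)): returned 'PLZ', offset=10
After 4 (seek(+5, CUR)): offset=15
After 5 (read(6)): returned '85SK', offset=19
After 6 (seek(-9, END)): offset=10
After 7 (read(4)): returned 'BXBN', offset=14
After 8 (read(5)): returned 'A85SK', offset=19

Answer: 4RVPLZ85SKBXBNA85SK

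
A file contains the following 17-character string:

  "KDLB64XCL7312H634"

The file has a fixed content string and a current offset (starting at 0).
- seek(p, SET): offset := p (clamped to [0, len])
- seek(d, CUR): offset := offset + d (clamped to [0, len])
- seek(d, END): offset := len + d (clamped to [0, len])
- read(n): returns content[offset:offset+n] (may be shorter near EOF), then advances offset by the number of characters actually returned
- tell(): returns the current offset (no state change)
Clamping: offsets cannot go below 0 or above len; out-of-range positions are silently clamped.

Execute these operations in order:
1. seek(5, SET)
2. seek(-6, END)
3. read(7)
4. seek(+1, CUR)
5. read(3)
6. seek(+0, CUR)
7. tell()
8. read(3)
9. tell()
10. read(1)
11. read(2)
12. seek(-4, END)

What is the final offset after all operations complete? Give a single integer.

Answer: 13

Derivation:
After 1 (seek(5, SET)): offset=5
After 2 (seek(-6, END)): offset=11
After 3 (read(7)): returned '12H634', offset=17
After 4 (seek(+1, CUR)): offset=17
After 5 (read(3)): returned '', offset=17
After 6 (seek(+0, CUR)): offset=17
After 7 (tell()): offset=17
After 8 (read(3)): returned '', offset=17
After 9 (tell()): offset=17
After 10 (read(1)): returned '', offset=17
After 11 (read(2)): returned '', offset=17
After 12 (seek(-4, END)): offset=13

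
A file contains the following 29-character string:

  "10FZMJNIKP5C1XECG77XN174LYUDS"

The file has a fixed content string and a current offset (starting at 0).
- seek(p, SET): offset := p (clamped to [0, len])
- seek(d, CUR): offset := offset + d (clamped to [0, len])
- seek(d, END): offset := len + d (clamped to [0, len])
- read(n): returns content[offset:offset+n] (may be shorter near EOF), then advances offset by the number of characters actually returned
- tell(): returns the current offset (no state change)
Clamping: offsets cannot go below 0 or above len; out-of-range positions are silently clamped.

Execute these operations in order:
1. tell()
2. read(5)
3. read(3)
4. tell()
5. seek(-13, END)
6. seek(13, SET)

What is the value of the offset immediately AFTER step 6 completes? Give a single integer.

After 1 (tell()): offset=0
After 2 (read(5)): returned '10FZM', offset=5
After 3 (read(3)): returned 'JNI', offset=8
After 4 (tell()): offset=8
After 5 (seek(-13, END)): offset=16
After 6 (seek(13, SET)): offset=13

Answer: 13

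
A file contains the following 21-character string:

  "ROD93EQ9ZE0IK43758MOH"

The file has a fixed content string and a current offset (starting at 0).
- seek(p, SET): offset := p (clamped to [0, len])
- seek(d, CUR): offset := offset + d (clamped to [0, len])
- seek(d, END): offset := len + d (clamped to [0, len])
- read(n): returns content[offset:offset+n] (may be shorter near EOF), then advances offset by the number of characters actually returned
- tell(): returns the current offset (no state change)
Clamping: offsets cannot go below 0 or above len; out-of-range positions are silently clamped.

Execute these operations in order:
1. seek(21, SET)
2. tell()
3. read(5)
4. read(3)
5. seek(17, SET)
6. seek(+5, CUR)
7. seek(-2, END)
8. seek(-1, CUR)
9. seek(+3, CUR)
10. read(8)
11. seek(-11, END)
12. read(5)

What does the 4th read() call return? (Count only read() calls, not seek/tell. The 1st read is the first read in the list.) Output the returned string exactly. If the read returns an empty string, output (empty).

After 1 (seek(21, SET)): offset=21
After 2 (tell()): offset=21
After 3 (read(5)): returned '', offset=21
After 4 (read(3)): returned '', offset=21
After 5 (seek(17, SET)): offset=17
After 6 (seek(+5, CUR)): offset=21
After 7 (seek(-2, END)): offset=19
After 8 (seek(-1, CUR)): offset=18
After 9 (seek(+3, CUR)): offset=21
After 10 (read(8)): returned '', offset=21
After 11 (seek(-11, END)): offset=10
After 12 (read(5)): returned '0IK43', offset=15

Answer: 0IK43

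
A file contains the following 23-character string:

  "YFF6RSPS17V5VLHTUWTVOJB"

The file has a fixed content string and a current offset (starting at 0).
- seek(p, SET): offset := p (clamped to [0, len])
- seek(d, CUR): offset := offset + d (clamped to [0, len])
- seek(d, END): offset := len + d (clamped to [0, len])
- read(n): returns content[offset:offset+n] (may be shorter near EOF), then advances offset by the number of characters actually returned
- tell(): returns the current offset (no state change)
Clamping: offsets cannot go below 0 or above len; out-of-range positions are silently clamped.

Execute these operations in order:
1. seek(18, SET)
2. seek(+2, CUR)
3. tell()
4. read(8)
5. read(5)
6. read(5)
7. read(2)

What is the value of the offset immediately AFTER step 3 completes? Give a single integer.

After 1 (seek(18, SET)): offset=18
After 2 (seek(+2, CUR)): offset=20
After 3 (tell()): offset=20

Answer: 20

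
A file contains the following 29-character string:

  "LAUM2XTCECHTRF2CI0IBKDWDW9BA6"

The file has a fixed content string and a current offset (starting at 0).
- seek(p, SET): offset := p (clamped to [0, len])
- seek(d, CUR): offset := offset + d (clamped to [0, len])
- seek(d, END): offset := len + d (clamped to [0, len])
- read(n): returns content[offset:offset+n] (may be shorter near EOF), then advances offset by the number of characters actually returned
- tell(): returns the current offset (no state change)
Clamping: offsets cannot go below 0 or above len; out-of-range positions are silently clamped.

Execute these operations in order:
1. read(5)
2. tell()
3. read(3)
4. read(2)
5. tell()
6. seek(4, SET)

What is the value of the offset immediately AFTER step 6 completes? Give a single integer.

After 1 (read(5)): returned 'LAUM2', offset=5
After 2 (tell()): offset=5
After 3 (read(3)): returned 'XTC', offset=8
After 4 (read(2)): returned 'EC', offset=10
After 5 (tell()): offset=10
After 6 (seek(4, SET)): offset=4

Answer: 4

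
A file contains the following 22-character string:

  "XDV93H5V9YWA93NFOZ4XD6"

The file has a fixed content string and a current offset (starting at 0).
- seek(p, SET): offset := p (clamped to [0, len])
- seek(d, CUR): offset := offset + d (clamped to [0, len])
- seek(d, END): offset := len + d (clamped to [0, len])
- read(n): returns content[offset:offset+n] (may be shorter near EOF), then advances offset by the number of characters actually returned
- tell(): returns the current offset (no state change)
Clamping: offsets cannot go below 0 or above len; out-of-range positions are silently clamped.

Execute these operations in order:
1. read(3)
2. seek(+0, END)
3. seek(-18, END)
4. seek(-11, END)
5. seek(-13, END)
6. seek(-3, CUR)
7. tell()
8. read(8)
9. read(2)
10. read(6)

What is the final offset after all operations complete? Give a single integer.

Answer: 22

Derivation:
After 1 (read(3)): returned 'XDV', offset=3
After 2 (seek(+0, END)): offset=22
After 3 (seek(-18, END)): offset=4
After 4 (seek(-11, END)): offset=11
After 5 (seek(-13, END)): offset=9
After 6 (seek(-3, CUR)): offset=6
After 7 (tell()): offset=6
After 8 (read(8)): returned '5V9YWA93', offset=14
After 9 (read(2)): returned 'NF', offset=16
After 10 (read(6)): returned 'OZ4XD6', offset=22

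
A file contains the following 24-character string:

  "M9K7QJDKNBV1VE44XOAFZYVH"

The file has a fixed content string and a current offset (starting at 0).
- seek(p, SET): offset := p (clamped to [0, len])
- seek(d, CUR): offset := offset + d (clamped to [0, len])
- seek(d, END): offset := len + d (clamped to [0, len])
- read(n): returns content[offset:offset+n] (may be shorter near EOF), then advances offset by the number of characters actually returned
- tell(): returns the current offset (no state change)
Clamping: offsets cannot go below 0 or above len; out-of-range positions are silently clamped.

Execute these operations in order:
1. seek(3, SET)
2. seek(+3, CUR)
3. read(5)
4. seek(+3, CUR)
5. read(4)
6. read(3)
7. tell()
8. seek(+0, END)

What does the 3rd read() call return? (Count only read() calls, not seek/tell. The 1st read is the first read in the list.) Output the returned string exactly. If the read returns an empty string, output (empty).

Answer: AFZ

Derivation:
After 1 (seek(3, SET)): offset=3
After 2 (seek(+3, CUR)): offset=6
After 3 (read(5)): returned 'DKNBV', offset=11
After 4 (seek(+3, CUR)): offset=14
After 5 (read(4)): returned '44XO', offset=18
After 6 (read(3)): returned 'AFZ', offset=21
After 7 (tell()): offset=21
After 8 (seek(+0, END)): offset=24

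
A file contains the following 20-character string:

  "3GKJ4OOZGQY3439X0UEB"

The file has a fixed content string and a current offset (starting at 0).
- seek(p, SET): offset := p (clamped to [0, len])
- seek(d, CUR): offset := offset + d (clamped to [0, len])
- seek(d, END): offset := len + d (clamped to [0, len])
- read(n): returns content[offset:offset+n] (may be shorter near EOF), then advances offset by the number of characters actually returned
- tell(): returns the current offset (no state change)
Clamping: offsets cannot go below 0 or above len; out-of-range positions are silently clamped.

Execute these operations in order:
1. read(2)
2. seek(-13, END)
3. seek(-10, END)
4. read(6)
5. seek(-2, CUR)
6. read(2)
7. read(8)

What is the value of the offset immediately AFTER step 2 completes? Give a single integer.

After 1 (read(2)): returned '3G', offset=2
After 2 (seek(-13, END)): offset=7

Answer: 7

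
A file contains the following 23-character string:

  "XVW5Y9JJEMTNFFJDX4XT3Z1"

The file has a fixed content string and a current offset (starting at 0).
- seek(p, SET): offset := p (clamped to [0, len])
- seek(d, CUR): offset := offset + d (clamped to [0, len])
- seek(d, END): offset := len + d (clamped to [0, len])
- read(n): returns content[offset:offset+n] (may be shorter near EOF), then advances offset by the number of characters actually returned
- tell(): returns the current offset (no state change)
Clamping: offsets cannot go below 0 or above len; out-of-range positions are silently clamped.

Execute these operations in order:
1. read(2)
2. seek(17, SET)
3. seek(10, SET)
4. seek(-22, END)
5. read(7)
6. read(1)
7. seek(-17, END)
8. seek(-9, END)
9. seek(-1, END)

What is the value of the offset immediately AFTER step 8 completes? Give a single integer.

Answer: 14

Derivation:
After 1 (read(2)): returned 'XV', offset=2
After 2 (seek(17, SET)): offset=17
After 3 (seek(10, SET)): offset=10
After 4 (seek(-22, END)): offset=1
After 5 (read(7)): returned 'VW5Y9JJ', offset=8
After 6 (read(1)): returned 'E', offset=9
After 7 (seek(-17, END)): offset=6
After 8 (seek(-9, END)): offset=14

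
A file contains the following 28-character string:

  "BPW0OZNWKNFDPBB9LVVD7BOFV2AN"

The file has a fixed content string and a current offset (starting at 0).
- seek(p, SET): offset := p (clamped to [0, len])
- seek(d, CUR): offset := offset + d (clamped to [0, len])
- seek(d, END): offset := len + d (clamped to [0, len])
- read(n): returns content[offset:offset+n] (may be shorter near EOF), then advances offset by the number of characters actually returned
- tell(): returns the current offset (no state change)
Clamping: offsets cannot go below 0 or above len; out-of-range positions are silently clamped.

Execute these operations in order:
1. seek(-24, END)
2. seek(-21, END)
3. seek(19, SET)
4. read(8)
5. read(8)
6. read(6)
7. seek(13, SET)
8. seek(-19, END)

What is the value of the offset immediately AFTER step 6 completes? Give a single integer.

Answer: 28

Derivation:
After 1 (seek(-24, END)): offset=4
After 2 (seek(-21, END)): offset=7
After 3 (seek(19, SET)): offset=19
After 4 (read(8)): returned 'D7BOFV2A', offset=27
After 5 (read(8)): returned 'N', offset=28
After 6 (read(6)): returned '', offset=28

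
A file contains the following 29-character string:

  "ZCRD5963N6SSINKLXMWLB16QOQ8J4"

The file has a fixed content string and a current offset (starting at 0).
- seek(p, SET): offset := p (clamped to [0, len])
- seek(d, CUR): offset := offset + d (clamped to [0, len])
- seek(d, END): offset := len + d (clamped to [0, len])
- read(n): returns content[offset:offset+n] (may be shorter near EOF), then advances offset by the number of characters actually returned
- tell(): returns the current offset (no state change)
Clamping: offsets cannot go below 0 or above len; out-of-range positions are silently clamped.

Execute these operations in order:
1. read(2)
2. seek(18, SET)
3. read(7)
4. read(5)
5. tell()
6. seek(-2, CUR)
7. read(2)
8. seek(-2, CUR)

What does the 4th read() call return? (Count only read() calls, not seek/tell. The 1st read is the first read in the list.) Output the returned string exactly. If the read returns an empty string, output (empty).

After 1 (read(2)): returned 'ZC', offset=2
After 2 (seek(18, SET)): offset=18
After 3 (read(7)): returned 'WLB16QO', offset=25
After 4 (read(5)): returned 'Q8J4', offset=29
After 5 (tell()): offset=29
After 6 (seek(-2, CUR)): offset=27
After 7 (read(2)): returned 'J4', offset=29
After 8 (seek(-2, CUR)): offset=27

Answer: J4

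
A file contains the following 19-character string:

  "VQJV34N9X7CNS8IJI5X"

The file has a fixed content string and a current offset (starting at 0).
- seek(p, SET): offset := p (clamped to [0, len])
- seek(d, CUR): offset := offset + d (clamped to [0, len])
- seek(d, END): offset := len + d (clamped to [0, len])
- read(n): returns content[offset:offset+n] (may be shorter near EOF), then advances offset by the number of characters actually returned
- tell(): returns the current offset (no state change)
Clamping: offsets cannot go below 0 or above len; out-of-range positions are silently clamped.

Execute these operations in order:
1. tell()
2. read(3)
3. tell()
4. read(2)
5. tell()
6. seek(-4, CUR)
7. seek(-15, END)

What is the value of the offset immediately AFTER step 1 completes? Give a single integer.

After 1 (tell()): offset=0

Answer: 0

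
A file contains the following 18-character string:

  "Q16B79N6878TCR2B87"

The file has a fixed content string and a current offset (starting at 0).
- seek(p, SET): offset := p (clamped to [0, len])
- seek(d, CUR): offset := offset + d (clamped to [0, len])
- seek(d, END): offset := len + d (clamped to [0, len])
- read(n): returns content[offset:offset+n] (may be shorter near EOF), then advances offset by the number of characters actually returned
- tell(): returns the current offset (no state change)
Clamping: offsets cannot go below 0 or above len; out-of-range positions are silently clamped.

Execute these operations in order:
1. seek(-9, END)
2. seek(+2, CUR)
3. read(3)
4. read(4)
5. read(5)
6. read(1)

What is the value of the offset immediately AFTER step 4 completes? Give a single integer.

Answer: 18

Derivation:
After 1 (seek(-9, END)): offset=9
After 2 (seek(+2, CUR)): offset=11
After 3 (read(3)): returned 'TCR', offset=14
After 4 (read(4)): returned '2B87', offset=18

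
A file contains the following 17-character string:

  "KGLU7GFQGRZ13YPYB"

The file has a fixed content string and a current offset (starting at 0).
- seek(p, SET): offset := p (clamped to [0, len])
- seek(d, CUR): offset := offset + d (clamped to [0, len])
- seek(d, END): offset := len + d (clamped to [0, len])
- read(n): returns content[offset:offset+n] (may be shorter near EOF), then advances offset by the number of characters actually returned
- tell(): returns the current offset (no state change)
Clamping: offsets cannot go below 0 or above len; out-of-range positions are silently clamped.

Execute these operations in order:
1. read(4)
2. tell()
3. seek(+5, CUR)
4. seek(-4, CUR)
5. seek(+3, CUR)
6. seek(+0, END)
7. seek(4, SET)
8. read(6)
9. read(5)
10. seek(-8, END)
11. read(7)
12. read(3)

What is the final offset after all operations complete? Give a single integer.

Answer: 17

Derivation:
After 1 (read(4)): returned 'KGLU', offset=4
After 2 (tell()): offset=4
After 3 (seek(+5, CUR)): offset=9
After 4 (seek(-4, CUR)): offset=5
After 5 (seek(+3, CUR)): offset=8
After 6 (seek(+0, END)): offset=17
After 7 (seek(4, SET)): offset=4
After 8 (read(6)): returned '7GFQGR', offset=10
After 9 (read(5)): returned 'Z13YP', offset=15
After 10 (seek(-8, END)): offset=9
After 11 (read(7)): returned 'RZ13YPY', offset=16
After 12 (read(3)): returned 'B', offset=17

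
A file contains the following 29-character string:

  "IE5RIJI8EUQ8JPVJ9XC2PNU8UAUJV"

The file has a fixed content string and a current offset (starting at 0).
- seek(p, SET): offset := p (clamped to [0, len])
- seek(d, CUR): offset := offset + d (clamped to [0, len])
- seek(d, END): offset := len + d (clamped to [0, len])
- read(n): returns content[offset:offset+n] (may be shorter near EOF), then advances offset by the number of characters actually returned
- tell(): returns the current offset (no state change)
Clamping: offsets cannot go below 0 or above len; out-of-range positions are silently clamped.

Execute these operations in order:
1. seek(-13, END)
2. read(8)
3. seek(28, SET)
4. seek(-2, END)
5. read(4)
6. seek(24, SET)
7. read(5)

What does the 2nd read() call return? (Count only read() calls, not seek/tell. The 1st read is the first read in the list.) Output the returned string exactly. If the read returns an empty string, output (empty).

After 1 (seek(-13, END)): offset=16
After 2 (read(8)): returned '9XC2PNU8', offset=24
After 3 (seek(28, SET)): offset=28
After 4 (seek(-2, END)): offset=27
After 5 (read(4)): returned 'JV', offset=29
After 6 (seek(24, SET)): offset=24
After 7 (read(5)): returned 'UAUJV', offset=29

Answer: JV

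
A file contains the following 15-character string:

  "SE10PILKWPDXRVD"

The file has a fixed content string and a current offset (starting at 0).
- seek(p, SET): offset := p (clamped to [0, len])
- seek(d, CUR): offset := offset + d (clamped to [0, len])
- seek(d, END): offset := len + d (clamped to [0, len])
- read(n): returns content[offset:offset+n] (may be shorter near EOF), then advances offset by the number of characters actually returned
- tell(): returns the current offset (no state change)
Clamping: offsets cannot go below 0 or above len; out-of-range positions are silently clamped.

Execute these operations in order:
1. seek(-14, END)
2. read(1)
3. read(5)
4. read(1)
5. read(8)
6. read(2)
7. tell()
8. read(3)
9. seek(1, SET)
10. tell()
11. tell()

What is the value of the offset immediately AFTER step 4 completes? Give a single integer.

Answer: 8

Derivation:
After 1 (seek(-14, END)): offset=1
After 2 (read(1)): returned 'E', offset=2
After 3 (read(5)): returned '10PIL', offset=7
After 4 (read(1)): returned 'K', offset=8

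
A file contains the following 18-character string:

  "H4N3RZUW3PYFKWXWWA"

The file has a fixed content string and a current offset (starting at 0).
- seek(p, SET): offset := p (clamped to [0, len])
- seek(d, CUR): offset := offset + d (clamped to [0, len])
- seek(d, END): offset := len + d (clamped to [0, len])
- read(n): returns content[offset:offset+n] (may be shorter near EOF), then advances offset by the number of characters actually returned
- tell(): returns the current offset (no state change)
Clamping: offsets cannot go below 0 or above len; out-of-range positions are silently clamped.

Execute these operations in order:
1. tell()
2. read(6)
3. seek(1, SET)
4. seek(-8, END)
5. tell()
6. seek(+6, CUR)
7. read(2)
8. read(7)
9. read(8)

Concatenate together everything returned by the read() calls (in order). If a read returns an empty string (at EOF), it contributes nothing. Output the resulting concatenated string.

Answer: H4N3RZWA

Derivation:
After 1 (tell()): offset=0
After 2 (read(6)): returned 'H4N3RZ', offset=6
After 3 (seek(1, SET)): offset=1
After 4 (seek(-8, END)): offset=10
After 5 (tell()): offset=10
After 6 (seek(+6, CUR)): offset=16
After 7 (read(2)): returned 'WA', offset=18
After 8 (read(7)): returned '', offset=18
After 9 (read(8)): returned '', offset=18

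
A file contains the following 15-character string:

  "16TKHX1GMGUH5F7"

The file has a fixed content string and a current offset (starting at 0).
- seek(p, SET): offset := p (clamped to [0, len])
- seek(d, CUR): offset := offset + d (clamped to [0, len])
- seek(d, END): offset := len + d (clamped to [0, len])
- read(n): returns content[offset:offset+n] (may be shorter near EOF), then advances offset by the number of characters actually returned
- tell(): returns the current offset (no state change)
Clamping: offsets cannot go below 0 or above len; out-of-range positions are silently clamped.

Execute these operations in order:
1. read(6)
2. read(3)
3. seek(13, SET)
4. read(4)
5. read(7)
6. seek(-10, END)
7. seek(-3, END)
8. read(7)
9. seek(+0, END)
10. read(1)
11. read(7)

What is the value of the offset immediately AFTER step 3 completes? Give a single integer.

After 1 (read(6)): returned '16TKHX', offset=6
After 2 (read(3)): returned '1GM', offset=9
After 3 (seek(13, SET)): offset=13

Answer: 13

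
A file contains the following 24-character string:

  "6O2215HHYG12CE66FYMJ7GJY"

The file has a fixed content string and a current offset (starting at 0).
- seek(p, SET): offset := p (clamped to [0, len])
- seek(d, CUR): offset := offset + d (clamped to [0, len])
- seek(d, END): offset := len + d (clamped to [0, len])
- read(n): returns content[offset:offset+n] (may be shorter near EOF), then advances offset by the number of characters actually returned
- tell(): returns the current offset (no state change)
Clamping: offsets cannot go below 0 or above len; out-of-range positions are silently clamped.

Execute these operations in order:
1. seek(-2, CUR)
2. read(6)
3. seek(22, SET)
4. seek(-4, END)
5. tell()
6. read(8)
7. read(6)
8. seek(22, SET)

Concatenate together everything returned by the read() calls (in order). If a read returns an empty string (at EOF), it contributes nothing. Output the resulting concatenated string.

Answer: 6O22157GJY

Derivation:
After 1 (seek(-2, CUR)): offset=0
After 2 (read(6)): returned '6O2215', offset=6
After 3 (seek(22, SET)): offset=22
After 4 (seek(-4, END)): offset=20
After 5 (tell()): offset=20
After 6 (read(8)): returned '7GJY', offset=24
After 7 (read(6)): returned '', offset=24
After 8 (seek(22, SET)): offset=22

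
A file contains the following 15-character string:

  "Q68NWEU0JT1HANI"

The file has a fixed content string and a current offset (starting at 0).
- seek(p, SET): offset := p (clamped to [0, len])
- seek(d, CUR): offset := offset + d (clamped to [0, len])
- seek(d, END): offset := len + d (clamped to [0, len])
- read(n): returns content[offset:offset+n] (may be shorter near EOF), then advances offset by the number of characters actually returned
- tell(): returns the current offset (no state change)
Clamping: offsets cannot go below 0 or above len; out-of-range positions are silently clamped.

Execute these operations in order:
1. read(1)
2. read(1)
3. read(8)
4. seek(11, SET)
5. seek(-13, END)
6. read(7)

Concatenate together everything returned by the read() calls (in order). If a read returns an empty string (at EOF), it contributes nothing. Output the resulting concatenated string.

After 1 (read(1)): returned 'Q', offset=1
After 2 (read(1)): returned '6', offset=2
After 3 (read(8)): returned '8NWEU0JT', offset=10
After 4 (seek(11, SET)): offset=11
After 5 (seek(-13, END)): offset=2
After 6 (read(7)): returned '8NWEU0J', offset=9

Answer: Q68NWEU0JT8NWEU0J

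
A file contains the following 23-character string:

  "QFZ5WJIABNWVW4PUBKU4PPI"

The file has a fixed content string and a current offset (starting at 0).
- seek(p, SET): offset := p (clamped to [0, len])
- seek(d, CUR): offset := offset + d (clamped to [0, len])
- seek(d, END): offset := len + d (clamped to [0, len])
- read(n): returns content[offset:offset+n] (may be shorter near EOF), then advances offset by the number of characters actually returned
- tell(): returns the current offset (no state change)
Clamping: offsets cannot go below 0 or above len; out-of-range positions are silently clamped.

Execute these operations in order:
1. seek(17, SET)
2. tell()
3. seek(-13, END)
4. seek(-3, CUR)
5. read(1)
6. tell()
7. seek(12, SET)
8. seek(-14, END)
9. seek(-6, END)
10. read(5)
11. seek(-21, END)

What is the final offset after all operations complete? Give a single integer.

After 1 (seek(17, SET)): offset=17
After 2 (tell()): offset=17
After 3 (seek(-13, END)): offset=10
After 4 (seek(-3, CUR)): offset=7
After 5 (read(1)): returned 'A', offset=8
After 6 (tell()): offset=8
After 7 (seek(12, SET)): offset=12
After 8 (seek(-14, END)): offset=9
After 9 (seek(-6, END)): offset=17
After 10 (read(5)): returned 'KU4PP', offset=22
After 11 (seek(-21, END)): offset=2

Answer: 2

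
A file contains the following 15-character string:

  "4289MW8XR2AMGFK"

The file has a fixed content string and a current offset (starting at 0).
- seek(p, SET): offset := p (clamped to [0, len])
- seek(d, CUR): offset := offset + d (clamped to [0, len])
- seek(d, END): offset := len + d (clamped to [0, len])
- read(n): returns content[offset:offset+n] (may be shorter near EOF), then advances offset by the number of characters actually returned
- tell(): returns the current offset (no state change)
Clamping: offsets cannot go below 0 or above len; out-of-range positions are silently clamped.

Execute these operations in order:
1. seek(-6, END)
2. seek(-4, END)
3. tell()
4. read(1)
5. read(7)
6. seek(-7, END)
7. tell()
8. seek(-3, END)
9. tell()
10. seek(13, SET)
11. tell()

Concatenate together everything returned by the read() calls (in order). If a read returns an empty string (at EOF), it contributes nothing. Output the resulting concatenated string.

Answer: MGFK

Derivation:
After 1 (seek(-6, END)): offset=9
After 2 (seek(-4, END)): offset=11
After 3 (tell()): offset=11
After 4 (read(1)): returned 'M', offset=12
After 5 (read(7)): returned 'GFK', offset=15
After 6 (seek(-7, END)): offset=8
After 7 (tell()): offset=8
After 8 (seek(-3, END)): offset=12
After 9 (tell()): offset=12
After 10 (seek(13, SET)): offset=13
After 11 (tell()): offset=13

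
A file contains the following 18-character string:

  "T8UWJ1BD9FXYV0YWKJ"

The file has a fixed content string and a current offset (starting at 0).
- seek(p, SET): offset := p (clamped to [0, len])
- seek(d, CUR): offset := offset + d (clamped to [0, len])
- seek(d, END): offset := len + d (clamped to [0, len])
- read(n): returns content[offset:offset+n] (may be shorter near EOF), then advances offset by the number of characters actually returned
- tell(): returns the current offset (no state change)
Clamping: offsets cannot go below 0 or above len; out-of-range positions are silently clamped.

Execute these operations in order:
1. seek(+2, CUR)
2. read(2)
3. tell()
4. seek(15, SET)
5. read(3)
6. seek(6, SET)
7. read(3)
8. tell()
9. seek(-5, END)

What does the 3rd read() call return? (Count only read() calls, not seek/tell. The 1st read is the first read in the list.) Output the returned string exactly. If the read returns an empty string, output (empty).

Answer: BD9

Derivation:
After 1 (seek(+2, CUR)): offset=2
After 2 (read(2)): returned 'UW', offset=4
After 3 (tell()): offset=4
After 4 (seek(15, SET)): offset=15
After 5 (read(3)): returned 'WKJ', offset=18
After 6 (seek(6, SET)): offset=6
After 7 (read(3)): returned 'BD9', offset=9
After 8 (tell()): offset=9
After 9 (seek(-5, END)): offset=13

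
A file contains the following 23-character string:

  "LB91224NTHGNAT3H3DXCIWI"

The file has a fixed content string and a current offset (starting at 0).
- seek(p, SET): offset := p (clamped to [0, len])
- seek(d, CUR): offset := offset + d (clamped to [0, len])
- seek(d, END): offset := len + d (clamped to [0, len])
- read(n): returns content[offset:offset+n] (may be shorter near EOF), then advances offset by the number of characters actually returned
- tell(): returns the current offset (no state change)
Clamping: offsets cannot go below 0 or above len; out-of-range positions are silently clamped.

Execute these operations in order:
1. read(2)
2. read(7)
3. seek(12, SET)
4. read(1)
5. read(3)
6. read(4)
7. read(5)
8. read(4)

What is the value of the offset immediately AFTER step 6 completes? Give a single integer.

Answer: 20

Derivation:
After 1 (read(2)): returned 'LB', offset=2
After 2 (read(7)): returned '91224NT', offset=9
After 3 (seek(12, SET)): offset=12
After 4 (read(1)): returned 'A', offset=13
After 5 (read(3)): returned 'T3H', offset=16
After 6 (read(4)): returned '3DXC', offset=20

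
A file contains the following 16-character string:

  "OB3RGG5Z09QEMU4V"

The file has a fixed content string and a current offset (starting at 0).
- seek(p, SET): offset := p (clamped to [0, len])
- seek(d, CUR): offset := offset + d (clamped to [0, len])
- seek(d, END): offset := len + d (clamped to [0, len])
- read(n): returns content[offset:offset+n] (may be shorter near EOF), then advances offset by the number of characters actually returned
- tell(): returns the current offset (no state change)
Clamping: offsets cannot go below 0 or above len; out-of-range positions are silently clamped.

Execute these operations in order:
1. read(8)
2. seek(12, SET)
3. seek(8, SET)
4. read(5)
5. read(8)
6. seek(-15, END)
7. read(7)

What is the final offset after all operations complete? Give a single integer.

Answer: 8

Derivation:
After 1 (read(8)): returned 'OB3RGG5Z', offset=8
After 2 (seek(12, SET)): offset=12
After 3 (seek(8, SET)): offset=8
After 4 (read(5)): returned '09QEM', offset=13
After 5 (read(8)): returned 'U4V', offset=16
After 6 (seek(-15, END)): offset=1
After 7 (read(7)): returned 'B3RGG5Z', offset=8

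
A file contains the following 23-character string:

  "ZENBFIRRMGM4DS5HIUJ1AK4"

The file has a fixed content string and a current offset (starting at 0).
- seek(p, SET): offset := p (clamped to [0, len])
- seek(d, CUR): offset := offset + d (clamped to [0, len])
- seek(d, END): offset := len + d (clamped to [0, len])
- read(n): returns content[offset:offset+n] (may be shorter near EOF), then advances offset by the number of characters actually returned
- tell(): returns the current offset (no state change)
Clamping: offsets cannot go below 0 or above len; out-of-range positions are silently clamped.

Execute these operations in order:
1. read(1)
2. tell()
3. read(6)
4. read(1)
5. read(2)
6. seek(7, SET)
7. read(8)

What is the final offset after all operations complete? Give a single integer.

After 1 (read(1)): returned 'Z', offset=1
After 2 (tell()): offset=1
After 3 (read(6)): returned 'ENBFIR', offset=7
After 4 (read(1)): returned 'R', offset=8
After 5 (read(2)): returned 'MG', offset=10
After 6 (seek(7, SET)): offset=7
After 7 (read(8)): returned 'RMGM4DS5', offset=15

Answer: 15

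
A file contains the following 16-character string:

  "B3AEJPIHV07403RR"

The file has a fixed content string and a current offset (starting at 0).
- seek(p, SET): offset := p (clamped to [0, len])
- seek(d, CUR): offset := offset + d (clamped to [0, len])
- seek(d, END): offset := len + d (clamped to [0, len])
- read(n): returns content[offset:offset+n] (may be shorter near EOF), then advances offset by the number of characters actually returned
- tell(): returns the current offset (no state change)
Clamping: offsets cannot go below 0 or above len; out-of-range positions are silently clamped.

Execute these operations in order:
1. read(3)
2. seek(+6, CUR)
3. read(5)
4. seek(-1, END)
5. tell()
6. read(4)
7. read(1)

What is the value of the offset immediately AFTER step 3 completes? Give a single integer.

After 1 (read(3)): returned 'B3A', offset=3
After 2 (seek(+6, CUR)): offset=9
After 3 (read(5)): returned '07403', offset=14

Answer: 14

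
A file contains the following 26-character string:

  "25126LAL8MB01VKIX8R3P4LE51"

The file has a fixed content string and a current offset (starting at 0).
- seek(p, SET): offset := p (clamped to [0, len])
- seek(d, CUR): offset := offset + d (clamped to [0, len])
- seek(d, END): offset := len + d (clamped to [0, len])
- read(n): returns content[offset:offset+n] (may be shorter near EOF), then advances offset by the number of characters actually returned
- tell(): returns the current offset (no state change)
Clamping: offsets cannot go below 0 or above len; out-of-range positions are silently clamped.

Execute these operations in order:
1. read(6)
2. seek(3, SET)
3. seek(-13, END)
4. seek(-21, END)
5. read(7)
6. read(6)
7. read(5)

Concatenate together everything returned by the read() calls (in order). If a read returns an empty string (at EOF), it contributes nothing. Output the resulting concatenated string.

Answer: 25126LLAL8MB01VKIX8R3P4L

Derivation:
After 1 (read(6)): returned '25126L', offset=6
After 2 (seek(3, SET)): offset=3
After 3 (seek(-13, END)): offset=13
After 4 (seek(-21, END)): offset=5
After 5 (read(7)): returned 'LAL8MB0', offset=12
After 6 (read(6)): returned '1VKIX8', offset=18
After 7 (read(5)): returned 'R3P4L', offset=23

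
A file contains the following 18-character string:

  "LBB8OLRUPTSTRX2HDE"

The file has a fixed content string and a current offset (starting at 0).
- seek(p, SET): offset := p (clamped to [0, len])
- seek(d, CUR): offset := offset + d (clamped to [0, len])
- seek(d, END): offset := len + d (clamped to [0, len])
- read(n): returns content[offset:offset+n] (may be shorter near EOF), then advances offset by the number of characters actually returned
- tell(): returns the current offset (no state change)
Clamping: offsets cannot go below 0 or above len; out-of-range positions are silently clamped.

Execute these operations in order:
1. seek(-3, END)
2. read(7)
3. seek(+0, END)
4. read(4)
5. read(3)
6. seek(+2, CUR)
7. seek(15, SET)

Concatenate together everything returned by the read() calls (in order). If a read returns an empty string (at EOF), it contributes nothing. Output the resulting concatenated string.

After 1 (seek(-3, END)): offset=15
After 2 (read(7)): returned 'HDE', offset=18
After 3 (seek(+0, END)): offset=18
After 4 (read(4)): returned '', offset=18
After 5 (read(3)): returned '', offset=18
After 6 (seek(+2, CUR)): offset=18
After 7 (seek(15, SET)): offset=15

Answer: HDE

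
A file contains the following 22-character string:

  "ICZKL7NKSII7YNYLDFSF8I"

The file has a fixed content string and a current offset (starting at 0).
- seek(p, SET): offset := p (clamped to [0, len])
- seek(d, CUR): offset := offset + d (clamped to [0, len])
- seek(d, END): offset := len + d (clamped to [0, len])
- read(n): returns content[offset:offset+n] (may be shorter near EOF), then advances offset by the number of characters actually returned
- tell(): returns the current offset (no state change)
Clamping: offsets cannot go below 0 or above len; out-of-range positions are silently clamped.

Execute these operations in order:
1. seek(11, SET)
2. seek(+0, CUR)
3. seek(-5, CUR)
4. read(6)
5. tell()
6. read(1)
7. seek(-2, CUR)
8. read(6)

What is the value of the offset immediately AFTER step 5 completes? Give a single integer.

After 1 (seek(11, SET)): offset=11
After 2 (seek(+0, CUR)): offset=11
After 3 (seek(-5, CUR)): offset=6
After 4 (read(6)): returned 'NKSII7', offset=12
After 5 (tell()): offset=12

Answer: 12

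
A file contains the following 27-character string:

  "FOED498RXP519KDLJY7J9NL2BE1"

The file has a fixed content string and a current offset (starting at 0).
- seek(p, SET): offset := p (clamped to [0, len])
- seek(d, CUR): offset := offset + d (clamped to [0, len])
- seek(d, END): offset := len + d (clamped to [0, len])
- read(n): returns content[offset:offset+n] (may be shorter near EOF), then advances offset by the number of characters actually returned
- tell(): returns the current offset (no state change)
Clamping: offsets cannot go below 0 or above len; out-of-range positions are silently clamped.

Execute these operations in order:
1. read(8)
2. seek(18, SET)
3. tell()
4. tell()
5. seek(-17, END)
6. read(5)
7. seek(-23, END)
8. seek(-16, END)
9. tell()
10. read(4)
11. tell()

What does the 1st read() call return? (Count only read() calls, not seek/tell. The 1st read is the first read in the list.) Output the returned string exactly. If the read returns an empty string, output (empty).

After 1 (read(8)): returned 'FOED498R', offset=8
After 2 (seek(18, SET)): offset=18
After 3 (tell()): offset=18
After 4 (tell()): offset=18
After 5 (seek(-17, END)): offset=10
After 6 (read(5)): returned '519KD', offset=15
After 7 (seek(-23, END)): offset=4
After 8 (seek(-16, END)): offset=11
After 9 (tell()): offset=11
After 10 (read(4)): returned '19KD', offset=15
After 11 (tell()): offset=15

Answer: FOED498R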